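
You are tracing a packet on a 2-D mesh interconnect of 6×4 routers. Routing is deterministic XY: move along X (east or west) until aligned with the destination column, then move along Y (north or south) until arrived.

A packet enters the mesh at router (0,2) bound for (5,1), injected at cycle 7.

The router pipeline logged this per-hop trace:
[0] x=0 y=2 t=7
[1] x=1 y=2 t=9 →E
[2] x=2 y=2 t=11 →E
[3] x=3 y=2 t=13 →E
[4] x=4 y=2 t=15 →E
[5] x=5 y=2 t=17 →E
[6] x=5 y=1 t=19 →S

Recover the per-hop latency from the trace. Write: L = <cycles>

L = 2

Between hops 0 and 1 the cycle counter advances 9 − 7 = 2.
Each hop adds L, hence L = 2.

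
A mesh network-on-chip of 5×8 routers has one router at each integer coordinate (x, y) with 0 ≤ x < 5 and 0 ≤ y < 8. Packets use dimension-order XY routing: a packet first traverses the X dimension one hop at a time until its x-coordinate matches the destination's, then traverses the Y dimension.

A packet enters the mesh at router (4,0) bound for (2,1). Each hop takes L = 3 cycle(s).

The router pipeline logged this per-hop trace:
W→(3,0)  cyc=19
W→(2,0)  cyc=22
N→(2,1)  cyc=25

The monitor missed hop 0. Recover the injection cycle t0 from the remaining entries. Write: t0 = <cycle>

At hop 1 the cycle is 19; in general cyc_k = t0 + kL.
t0 = cyc[1] − L = 19 − 3 = 16.

t0 = 16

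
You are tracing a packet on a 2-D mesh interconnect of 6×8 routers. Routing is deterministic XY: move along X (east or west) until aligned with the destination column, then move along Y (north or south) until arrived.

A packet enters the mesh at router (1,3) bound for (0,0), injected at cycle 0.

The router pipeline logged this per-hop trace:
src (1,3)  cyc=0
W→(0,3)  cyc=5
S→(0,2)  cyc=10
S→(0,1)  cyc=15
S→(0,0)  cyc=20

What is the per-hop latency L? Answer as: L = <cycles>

Δcyc across hop 0→1: 5 − 0 = 5.
That increment is L by definition: L = 5.

L = 5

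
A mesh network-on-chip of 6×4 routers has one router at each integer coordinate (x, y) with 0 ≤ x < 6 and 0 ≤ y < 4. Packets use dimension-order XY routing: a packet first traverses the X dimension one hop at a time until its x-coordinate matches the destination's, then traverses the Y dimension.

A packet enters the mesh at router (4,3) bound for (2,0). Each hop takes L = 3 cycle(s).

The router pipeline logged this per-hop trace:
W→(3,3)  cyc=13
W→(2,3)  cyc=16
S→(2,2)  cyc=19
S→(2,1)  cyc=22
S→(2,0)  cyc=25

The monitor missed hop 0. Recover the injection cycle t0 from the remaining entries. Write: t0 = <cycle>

t0 = 10

Hop 1 reached at cycle 13; hop k is at t0 + k·L.
So t0 = 13 − 1·3 = 10.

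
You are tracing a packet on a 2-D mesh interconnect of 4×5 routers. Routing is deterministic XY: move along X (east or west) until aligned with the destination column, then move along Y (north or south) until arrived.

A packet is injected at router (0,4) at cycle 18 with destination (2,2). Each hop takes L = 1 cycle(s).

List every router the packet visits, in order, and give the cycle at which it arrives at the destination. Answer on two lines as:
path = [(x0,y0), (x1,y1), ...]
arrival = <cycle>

path = [(0,4), (1,4), (2,4), (2,3), (2,2)]
arrival = 22

  0. router=(0,4) cycle=18 (inject)
  1. router=(1,4) cycle=19 dir=E
  2. router=(2,4) cycle=20 dir=E
  3. router=(2,3) cycle=21 dir=S
  4. router=(2,2) cycle=22 dir=S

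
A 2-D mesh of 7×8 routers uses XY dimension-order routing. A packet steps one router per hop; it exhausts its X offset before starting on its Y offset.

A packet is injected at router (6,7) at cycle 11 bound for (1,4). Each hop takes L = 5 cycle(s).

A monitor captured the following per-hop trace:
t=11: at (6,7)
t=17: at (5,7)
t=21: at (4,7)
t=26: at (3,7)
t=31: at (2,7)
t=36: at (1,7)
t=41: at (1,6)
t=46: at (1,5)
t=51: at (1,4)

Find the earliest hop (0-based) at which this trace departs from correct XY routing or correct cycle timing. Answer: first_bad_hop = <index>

check 1→ d=(-1,0) cyc+6: BAD: Δcyc=6≠L

first_bad_hop = 1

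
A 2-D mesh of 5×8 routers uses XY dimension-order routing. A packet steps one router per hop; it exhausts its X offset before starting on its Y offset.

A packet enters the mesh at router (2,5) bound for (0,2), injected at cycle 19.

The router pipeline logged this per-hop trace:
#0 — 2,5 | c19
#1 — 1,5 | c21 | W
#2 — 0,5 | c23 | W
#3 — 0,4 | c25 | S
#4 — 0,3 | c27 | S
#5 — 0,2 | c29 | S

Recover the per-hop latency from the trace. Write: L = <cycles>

L = 2

Between hops 0 and 1 the cycle counter advances 21 − 19 = 2.
That increment is L by definition: L = 2.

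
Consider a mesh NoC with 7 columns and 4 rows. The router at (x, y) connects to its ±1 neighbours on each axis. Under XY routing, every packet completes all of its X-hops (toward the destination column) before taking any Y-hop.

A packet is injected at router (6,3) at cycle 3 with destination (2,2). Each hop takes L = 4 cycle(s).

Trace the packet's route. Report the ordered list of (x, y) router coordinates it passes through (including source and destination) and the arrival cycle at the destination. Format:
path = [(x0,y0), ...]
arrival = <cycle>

path = [(6,3), (5,3), (4,3), (3,3), (2,3), (2,2)]
arrival = 23

  0. router=(6,3) cycle=3 (inject)
  1. router=(5,3) cycle=7 dir=W
  2. router=(4,3) cycle=11 dir=W
  3. router=(3,3) cycle=15 dir=W
  4. router=(2,3) cycle=19 dir=W
  5. router=(2,2) cycle=23 dir=S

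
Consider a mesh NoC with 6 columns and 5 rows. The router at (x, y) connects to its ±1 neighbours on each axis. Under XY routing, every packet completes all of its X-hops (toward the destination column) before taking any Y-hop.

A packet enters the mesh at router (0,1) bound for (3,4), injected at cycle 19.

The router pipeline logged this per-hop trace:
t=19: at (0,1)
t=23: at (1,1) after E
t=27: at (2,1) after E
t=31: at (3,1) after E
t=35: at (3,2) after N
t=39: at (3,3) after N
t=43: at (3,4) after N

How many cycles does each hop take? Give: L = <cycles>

From hop 0 (19) to hop 1 (23): +4 cycles.
One hop costs L cycles, so L = 4.

L = 4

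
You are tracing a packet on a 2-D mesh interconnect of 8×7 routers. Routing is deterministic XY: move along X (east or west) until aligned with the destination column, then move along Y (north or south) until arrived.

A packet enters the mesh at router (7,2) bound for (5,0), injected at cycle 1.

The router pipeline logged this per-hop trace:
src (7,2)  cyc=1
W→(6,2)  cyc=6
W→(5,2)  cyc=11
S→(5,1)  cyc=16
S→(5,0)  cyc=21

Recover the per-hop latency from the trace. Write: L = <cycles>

L = 5

Between hops 0 and 1 the cycle counter advances 6 − 1 = 5.
Each hop adds L, hence L = 5.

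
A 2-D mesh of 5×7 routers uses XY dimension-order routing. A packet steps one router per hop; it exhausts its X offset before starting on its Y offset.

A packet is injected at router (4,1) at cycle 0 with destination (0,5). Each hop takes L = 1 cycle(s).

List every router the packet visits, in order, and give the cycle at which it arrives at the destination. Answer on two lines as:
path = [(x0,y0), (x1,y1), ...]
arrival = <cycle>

t=0: at (4,1)
t=1: at (3,1) after W
t=2: at (2,1) after W
t=3: at (1,1) after W
t=4: at (0,1) after W
t=5: at (0,2) after N
t=6: at (0,3) after N
t=7: at (0,4) after N
t=8: at (0,5) after N

path = [(4,1), (3,1), (2,1), (1,1), (0,1), (0,2), (0,3), (0,4), (0,5)]
arrival = 8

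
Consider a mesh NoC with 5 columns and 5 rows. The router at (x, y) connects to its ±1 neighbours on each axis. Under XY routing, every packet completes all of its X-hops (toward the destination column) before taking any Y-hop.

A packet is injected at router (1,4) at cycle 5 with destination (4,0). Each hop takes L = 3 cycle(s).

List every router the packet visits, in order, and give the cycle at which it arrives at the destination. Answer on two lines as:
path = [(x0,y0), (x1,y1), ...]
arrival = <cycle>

src (1,4)  cyc=5
E→(2,4)  cyc=8
E→(3,4)  cyc=11
E→(4,4)  cyc=14
S→(4,3)  cyc=17
S→(4,2)  cyc=20
S→(4,1)  cyc=23
S→(4,0)  cyc=26

path = [(1,4), (2,4), (3,4), (4,4), (4,3), (4,2), (4,1), (4,0)]
arrival = 26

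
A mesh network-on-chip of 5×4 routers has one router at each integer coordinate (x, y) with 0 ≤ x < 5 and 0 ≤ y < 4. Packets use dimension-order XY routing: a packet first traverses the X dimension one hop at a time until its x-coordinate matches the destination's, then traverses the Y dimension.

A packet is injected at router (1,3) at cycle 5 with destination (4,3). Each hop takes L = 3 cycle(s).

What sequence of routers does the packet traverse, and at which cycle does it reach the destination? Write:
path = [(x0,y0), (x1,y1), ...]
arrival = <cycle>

hop 0: (1,3) @ cyc 5
hop 1: (2,3) @ cyc 8  [E]
hop 2: (3,3) @ cyc 11  [E]
hop 3: (4,3) @ cyc 14  [E]

path = [(1,3), (2,3), (3,3), (4,3)]
arrival = 14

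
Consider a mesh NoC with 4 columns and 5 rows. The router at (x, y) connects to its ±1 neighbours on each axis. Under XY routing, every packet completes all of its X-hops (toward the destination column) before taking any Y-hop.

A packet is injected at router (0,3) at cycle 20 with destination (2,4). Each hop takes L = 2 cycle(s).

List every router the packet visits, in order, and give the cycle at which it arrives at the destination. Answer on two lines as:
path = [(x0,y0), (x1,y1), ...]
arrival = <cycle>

hop 0: (0,3) @ cyc 20
hop 1: (1,3) @ cyc 22  [E]
hop 2: (2,3) @ cyc 24  [E]
hop 3: (2,4) @ cyc 26  [N]

path = [(0,3), (1,3), (2,3), (2,4)]
arrival = 26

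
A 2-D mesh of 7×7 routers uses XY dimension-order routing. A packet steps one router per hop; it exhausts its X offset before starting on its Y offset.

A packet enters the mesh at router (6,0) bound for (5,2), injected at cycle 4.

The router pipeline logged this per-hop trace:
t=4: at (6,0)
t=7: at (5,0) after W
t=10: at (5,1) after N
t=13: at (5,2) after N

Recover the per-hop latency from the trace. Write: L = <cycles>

Δcyc across hop 0→1: 7 − 4 = 3.
One hop costs L cycles, so L = 3.

L = 3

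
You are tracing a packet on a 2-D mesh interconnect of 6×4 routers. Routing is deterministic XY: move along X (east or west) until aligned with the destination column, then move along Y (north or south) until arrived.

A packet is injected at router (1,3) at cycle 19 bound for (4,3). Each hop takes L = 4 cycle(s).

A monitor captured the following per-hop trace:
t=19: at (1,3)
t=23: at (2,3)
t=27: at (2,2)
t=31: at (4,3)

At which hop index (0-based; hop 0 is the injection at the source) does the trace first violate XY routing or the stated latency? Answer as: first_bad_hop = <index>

  1: Δx=+1 Δy=+0 Δt=4 [ok]
  2: Δx=+0 Δy=-1 Δt=4 [BAD: Y-move but x=2≠4]

first_bad_hop = 2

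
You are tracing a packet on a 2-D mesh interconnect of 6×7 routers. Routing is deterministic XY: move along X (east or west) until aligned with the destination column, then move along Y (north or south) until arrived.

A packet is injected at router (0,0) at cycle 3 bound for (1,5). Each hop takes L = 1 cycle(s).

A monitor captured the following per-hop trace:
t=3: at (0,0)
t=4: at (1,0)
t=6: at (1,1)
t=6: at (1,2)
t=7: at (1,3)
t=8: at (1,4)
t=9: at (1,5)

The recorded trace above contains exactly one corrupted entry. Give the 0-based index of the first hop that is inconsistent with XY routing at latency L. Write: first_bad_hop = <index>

first_bad_hop = 2

[1] (+1,+0) / 1c ⇒ ok
[2] (+0,+1) / 2c ⇒ BAD: Δcyc=2≠L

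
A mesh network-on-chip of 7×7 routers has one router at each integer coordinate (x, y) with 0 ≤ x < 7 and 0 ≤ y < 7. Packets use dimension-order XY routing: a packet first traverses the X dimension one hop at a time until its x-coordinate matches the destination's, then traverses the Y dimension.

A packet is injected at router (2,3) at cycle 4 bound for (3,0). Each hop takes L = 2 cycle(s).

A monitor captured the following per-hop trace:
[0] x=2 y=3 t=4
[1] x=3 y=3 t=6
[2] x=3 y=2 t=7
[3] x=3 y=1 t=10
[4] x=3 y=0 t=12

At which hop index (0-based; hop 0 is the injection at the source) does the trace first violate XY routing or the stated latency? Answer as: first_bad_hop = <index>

first_bad_hop = 2

check 1→ d=(1,0) cyc+2: ok
check 2→ d=(0,-1) cyc+1: BAD: Δcyc=1≠L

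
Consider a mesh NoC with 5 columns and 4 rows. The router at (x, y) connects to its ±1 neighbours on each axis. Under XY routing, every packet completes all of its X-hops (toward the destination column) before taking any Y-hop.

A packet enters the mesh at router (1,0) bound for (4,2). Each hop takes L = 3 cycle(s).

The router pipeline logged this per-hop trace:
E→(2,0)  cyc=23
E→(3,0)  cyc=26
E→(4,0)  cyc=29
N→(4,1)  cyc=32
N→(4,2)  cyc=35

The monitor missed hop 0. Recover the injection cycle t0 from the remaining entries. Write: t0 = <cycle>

t0 = 20

Hop 1 reached at cycle 23; hop k is at t0 + k·L.
So t0 = 23 − 1·3 = 20.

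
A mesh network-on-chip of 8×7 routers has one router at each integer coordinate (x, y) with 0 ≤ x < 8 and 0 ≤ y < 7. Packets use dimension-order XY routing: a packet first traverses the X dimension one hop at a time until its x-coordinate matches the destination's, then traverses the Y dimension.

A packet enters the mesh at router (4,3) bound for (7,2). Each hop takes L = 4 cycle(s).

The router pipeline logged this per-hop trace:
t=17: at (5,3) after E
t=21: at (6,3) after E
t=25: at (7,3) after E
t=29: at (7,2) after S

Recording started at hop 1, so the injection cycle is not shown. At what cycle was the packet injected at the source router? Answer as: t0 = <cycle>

t0 = 13

cyc[1] = 17 and cyc[k] = t0 + k·L for every k.
Subtract one hop: t0 = 17 − 4 = 13.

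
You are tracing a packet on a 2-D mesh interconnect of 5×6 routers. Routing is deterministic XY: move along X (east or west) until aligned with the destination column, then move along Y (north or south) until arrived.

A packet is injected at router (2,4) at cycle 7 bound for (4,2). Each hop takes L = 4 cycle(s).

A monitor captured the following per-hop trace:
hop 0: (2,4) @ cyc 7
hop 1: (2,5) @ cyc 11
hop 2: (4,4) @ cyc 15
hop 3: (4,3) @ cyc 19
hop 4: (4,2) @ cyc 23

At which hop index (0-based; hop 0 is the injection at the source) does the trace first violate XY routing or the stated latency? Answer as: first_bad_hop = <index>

first_bad_hop = 1

hop 1: step (+0,+1), +4 cyc — BAD: Y-move but x=2≠4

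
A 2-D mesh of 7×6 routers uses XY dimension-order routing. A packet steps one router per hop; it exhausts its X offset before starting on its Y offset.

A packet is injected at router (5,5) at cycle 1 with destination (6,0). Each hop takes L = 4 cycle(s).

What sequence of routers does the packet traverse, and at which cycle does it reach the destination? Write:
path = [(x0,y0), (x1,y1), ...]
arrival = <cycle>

path = [(5,5), (6,5), (6,4), (6,3), (6,2), (6,1), (6,0)]
arrival = 25

[0] x=5 y=5 t=1
[1] x=6 y=5 t=5 →E
[2] x=6 y=4 t=9 →S
[3] x=6 y=3 t=13 →S
[4] x=6 y=2 t=17 →S
[5] x=6 y=1 t=21 →S
[6] x=6 y=0 t=25 →S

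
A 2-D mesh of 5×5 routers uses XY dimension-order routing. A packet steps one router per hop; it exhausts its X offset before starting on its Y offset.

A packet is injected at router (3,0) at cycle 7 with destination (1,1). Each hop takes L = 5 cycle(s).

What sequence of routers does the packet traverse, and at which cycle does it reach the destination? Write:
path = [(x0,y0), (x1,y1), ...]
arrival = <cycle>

path = [(3,0), (2,0), (1,0), (1,1)]
arrival = 22

src (3,0)  cyc=7
W→(2,0)  cyc=12
W→(1,0)  cyc=17
N→(1,1)  cyc=22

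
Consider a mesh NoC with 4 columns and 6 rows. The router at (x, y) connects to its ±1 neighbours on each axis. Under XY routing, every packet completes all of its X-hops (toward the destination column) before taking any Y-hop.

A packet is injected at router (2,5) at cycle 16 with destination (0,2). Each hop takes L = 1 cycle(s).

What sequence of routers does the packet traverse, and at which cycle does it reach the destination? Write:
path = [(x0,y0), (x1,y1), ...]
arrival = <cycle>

path = [(2,5), (1,5), (0,5), (0,4), (0,3), (0,2)]
arrival = 21

hop 0: (2,5) @ cyc 16
hop 1: (1,5) @ cyc 17  [W]
hop 2: (0,5) @ cyc 18  [W]
hop 3: (0,4) @ cyc 19  [S]
hop 4: (0,3) @ cyc 20  [S]
hop 5: (0,2) @ cyc 21  [S]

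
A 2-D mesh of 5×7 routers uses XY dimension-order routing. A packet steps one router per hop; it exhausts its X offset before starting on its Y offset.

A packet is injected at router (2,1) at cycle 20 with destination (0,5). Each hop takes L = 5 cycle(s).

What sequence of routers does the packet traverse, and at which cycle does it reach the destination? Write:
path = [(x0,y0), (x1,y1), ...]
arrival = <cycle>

hop 0: (2,1) @ cyc 20
hop 1: (1,1) @ cyc 25  [W]
hop 2: (0,1) @ cyc 30  [W]
hop 3: (0,2) @ cyc 35  [N]
hop 4: (0,3) @ cyc 40  [N]
hop 5: (0,4) @ cyc 45  [N]
hop 6: (0,5) @ cyc 50  [N]

path = [(2,1), (1,1), (0,1), (0,2), (0,3), (0,4), (0,5)]
arrival = 50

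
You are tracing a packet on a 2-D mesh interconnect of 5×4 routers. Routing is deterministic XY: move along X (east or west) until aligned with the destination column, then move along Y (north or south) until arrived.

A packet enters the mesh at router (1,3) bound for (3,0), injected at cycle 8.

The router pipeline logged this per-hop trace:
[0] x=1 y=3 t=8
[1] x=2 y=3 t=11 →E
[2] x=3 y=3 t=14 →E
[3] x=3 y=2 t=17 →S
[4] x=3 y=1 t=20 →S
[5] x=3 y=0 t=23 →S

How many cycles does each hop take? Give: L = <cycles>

L = 3

Between hops 0 and 1 the cycle counter advances 11 − 8 = 3.
Per-hop latency L = Δcyc = 3.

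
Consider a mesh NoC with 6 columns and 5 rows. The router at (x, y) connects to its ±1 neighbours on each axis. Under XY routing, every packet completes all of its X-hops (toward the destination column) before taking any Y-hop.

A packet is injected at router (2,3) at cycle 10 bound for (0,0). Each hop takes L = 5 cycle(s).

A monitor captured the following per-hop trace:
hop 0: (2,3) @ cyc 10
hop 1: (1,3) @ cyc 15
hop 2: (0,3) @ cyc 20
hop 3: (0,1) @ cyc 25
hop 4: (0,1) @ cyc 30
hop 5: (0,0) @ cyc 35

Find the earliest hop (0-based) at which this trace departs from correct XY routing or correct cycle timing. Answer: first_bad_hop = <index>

first_bad_hop = 3

check 1→ d=(-1,0) cyc+5: ok
check 2→ d=(-1,0) cyc+5: ok
check 3→ d=(0,-2) cyc+5: BAD: non-unit step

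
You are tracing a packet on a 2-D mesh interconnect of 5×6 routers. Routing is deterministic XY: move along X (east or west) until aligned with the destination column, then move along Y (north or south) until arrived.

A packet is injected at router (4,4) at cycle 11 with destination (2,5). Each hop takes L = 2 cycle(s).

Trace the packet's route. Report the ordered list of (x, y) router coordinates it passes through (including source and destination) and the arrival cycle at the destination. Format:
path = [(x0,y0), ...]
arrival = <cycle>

path = [(4,4), (3,4), (2,4), (2,5)]
arrival = 17

  0. router=(4,4) cycle=11 (inject)
  1. router=(3,4) cycle=13 dir=W
  2. router=(2,4) cycle=15 dir=W
  3. router=(2,5) cycle=17 dir=N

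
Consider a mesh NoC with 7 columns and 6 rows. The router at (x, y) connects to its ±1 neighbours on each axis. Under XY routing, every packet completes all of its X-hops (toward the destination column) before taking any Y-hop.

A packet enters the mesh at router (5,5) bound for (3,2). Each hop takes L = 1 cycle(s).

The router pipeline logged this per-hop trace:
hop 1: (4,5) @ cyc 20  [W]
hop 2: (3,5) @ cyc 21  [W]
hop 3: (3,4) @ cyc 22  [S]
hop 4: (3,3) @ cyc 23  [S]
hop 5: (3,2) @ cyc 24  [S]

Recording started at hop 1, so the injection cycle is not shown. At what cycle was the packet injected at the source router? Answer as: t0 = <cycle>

cyc[1] = 20 and cyc[k] = t0 + k·L for every k.
So t0 = 20 − 1·1 = 19.

t0 = 19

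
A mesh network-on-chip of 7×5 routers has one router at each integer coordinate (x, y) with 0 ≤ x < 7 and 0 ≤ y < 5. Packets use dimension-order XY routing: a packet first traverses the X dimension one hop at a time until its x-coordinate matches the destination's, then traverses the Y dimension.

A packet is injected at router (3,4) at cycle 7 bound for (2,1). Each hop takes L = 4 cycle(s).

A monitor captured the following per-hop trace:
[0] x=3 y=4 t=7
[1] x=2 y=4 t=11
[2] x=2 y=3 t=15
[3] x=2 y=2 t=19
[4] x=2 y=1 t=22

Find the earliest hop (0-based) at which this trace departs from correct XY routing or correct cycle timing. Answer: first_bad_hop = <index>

first_bad_hop = 4

  1: Δx=-1 Δy=+0 Δt=4 [ok]
  2: Δx=+0 Δy=-1 Δt=4 [ok]
  3: Δx=+0 Δy=-1 Δt=4 [ok]
  4: Δx=+0 Δy=-1 Δt=3 [BAD: Δcyc=3≠L]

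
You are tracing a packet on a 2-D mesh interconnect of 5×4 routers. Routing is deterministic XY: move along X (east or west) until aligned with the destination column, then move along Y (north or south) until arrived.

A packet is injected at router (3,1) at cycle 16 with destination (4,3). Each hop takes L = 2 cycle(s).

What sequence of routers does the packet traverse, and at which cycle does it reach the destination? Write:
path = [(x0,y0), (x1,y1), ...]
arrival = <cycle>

path = [(3,1), (4,1), (4,2), (4,3)]
arrival = 22

#0 — 3,1 | c16
#1 — 4,1 | c18 | E
#2 — 4,2 | c20 | N
#3 — 4,3 | c22 | N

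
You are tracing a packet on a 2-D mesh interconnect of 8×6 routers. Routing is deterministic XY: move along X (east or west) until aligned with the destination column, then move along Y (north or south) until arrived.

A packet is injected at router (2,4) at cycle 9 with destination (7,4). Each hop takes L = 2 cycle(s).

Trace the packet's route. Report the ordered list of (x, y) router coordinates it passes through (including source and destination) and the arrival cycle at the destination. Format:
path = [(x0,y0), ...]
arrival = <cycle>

  0. router=(2,4) cycle=9 (inject)
  1. router=(3,4) cycle=11 dir=E
  2. router=(4,4) cycle=13 dir=E
  3. router=(5,4) cycle=15 dir=E
  4. router=(6,4) cycle=17 dir=E
  5. router=(7,4) cycle=19 dir=E

path = [(2,4), (3,4), (4,4), (5,4), (6,4), (7,4)]
arrival = 19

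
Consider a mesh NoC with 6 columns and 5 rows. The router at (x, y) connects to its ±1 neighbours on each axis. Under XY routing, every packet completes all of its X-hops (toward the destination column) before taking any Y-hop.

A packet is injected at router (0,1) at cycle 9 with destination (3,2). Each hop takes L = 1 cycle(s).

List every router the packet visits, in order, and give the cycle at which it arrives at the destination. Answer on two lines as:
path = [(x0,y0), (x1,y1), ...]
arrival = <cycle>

#0 — 0,1 | c9
#1 — 1,1 | c10 | E
#2 — 2,1 | c11 | E
#3 — 3,1 | c12 | E
#4 — 3,2 | c13 | N

path = [(0,1), (1,1), (2,1), (3,1), (3,2)]
arrival = 13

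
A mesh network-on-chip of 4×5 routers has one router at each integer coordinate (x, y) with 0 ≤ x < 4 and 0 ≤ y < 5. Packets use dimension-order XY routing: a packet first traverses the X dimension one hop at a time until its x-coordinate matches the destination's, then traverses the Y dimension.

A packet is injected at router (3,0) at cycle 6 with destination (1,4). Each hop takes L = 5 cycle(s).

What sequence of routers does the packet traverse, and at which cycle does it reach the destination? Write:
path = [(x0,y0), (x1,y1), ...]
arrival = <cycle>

[0] x=3 y=0 t=6
[1] x=2 y=0 t=11 →W
[2] x=1 y=0 t=16 →W
[3] x=1 y=1 t=21 →N
[4] x=1 y=2 t=26 →N
[5] x=1 y=3 t=31 →N
[6] x=1 y=4 t=36 →N

path = [(3,0), (2,0), (1,0), (1,1), (1,2), (1,3), (1,4)]
arrival = 36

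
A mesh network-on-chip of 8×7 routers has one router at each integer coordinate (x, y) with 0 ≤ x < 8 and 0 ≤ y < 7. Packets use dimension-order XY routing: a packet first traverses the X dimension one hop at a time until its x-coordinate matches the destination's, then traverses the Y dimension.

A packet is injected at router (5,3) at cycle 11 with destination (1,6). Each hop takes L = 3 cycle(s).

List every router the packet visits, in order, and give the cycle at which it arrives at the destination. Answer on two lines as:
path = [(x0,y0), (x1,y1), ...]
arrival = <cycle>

[0] x=5 y=3 t=11
[1] x=4 y=3 t=14 →W
[2] x=3 y=3 t=17 →W
[3] x=2 y=3 t=20 →W
[4] x=1 y=3 t=23 →W
[5] x=1 y=4 t=26 →N
[6] x=1 y=5 t=29 →N
[7] x=1 y=6 t=32 →N

path = [(5,3), (4,3), (3,3), (2,3), (1,3), (1,4), (1,5), (1,6)]
arrival = 32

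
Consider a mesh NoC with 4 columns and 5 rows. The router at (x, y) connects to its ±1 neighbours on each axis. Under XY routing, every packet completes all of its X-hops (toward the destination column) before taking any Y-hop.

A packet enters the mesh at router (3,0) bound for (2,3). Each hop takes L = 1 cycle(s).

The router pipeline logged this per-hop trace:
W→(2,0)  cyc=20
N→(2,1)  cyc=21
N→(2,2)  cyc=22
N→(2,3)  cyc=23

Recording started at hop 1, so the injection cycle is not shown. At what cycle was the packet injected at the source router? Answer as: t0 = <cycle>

t0 = 19

At hop 1 the cycle is 20; in general cyc_k = t0 + kL.
So t0 = 20 − 1·1 = 19.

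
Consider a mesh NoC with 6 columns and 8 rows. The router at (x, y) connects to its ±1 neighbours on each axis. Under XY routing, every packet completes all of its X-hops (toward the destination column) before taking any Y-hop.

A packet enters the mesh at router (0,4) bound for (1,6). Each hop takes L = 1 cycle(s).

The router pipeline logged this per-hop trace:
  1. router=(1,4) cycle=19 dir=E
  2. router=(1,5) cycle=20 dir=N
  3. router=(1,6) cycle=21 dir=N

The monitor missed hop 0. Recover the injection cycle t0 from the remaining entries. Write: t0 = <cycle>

Hop 1 reached at cycle 19; hop k is at t0 + k·L.
t0 = cyc[1] − L = 19 − 1 = 18.

t0 = 18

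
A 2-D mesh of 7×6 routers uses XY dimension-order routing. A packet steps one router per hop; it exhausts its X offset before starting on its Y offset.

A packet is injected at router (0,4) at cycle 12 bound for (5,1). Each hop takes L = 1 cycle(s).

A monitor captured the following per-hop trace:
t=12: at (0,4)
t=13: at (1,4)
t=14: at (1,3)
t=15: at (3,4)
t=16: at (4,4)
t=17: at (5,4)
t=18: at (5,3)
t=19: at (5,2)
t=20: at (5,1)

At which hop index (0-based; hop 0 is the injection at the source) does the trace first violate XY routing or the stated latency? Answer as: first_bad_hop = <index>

first_bad_hop = 2

hop 1: step (+1,+0), +1 cyc — ok
hop 2: step (+0,-1), +1 cyc — BAD: Y-move but x=1≠5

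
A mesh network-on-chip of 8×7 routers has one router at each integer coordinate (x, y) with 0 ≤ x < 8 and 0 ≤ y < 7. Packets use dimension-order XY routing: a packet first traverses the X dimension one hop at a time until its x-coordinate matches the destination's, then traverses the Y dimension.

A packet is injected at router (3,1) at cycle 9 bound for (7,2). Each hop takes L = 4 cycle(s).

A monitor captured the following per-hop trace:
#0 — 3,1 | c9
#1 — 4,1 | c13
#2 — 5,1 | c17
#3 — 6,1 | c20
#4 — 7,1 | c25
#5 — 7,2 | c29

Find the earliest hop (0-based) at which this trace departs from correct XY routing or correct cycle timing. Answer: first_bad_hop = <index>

  1: Δx=+1 Δy=+0 Δt=4 [ok]
  2: Δx=+1 Δy=+0 Δt=4 [ok]
  3: Δx=+1 Δy=+0 Δt=3 [BAD: Δcyc=3≠L]

first_bad_hop = 3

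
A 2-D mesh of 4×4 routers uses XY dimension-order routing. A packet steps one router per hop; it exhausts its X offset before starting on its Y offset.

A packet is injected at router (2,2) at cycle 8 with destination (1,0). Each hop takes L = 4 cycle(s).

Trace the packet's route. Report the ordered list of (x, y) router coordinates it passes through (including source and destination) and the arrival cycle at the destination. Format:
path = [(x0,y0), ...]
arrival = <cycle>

#0 — 2,2 | c8
#1 — 1,2 | c12 | W
#2 — 1,1 | c16 | S
#3 — 1,0 | c20 | S

path = [(2,2), (1,2), (1,1), (1,0)]
arrival = 20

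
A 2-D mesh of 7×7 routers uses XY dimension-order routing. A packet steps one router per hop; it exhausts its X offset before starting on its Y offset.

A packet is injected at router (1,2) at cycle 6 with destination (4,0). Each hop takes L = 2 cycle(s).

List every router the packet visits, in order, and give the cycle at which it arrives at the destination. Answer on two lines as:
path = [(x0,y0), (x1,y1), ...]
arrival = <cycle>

path = [(1,2), (2,2), (3,2), (4,2), (4,1), (4,0)]
arrival = 16

#0 — 1,2 | c6
#1 — 2,2 | c8 | E
#2 — 3,2 | c10 | E
#3 — 4,2 | c12 | E
#4 — 4,1 | c14 | S
#5 — 4,0 | c16 | S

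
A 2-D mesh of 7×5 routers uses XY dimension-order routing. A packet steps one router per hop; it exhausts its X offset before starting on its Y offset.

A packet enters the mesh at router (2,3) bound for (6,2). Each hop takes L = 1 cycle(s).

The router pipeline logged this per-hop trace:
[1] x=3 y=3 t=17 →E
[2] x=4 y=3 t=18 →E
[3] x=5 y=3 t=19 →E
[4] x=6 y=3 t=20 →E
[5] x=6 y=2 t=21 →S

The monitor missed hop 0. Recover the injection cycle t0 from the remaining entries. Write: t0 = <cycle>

t0 = 16

cyc[1] = 17 and cyc[k] = t0 + k·L for every k.
So t0 = 17 − 1·1 = 16.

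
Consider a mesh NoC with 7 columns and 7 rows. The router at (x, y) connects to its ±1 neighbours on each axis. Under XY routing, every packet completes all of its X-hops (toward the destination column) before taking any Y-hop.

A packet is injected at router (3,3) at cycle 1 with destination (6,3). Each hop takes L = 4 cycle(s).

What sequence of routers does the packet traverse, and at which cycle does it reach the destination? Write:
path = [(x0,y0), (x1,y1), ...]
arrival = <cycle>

[0] x=3 y=3 t=1
[1] x=4 y=3 t=5 →E
[2] x=5 y=3 t=9 →E
[3] x=6 y=3 t=13 →E

path = [(3,3), (4,3), (5,3), (6,3)]
arrival = 13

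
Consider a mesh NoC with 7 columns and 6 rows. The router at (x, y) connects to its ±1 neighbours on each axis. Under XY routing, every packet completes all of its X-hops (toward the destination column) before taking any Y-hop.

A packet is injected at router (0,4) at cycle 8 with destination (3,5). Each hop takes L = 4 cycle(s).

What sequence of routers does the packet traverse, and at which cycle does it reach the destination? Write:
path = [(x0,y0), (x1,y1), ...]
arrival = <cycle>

path = [(0,4), (1,4), (2,4), (3,4), (3,5)]
arrival = 24

  0. router=(0,4) cycle=8 (inject)
  1. router=(1,4) cycle=12 dir=E
  2. router=(2,4) cycle=16 dir=E
  3. router=(3,4) cycle=20 dir=E
  4. router=(3,5) cycle=24 dir=N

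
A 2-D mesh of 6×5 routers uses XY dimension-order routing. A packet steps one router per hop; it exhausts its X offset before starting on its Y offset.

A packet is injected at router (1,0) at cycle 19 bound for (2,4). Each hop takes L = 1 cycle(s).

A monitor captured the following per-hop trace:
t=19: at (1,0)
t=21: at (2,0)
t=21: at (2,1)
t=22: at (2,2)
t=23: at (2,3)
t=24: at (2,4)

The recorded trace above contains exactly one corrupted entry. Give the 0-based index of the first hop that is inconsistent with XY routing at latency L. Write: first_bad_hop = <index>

first_bad_hop = 1

  1: Δx=+1 Δy=+0 Δt=2 [BAD: Δcyc=2≠L]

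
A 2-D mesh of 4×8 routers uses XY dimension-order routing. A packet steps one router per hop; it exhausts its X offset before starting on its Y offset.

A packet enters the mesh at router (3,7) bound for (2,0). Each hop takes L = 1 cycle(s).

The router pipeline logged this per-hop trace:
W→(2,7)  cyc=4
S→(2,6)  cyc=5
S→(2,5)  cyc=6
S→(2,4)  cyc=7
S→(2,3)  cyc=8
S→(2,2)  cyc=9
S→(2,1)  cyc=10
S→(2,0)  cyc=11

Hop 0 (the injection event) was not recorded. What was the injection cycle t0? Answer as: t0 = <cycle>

t0 = 3

At hop 1 the cycle is 4; in general cyc_k = t0 + kL.
t0 = cyc[1] − L = 4 − 1 = 3.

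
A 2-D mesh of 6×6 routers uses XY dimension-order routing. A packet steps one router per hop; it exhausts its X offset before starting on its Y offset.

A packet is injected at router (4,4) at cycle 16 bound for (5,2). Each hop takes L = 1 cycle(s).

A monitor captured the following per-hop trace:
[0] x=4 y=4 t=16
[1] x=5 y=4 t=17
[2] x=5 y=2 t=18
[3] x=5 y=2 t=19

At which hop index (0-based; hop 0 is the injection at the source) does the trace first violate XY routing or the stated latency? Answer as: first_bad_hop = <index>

first_bad_hop = 2

[1] (+1,+0) / 1c ⇒ ok
[2] (+0,-2) / 1c ⇒ BAD: non-unit step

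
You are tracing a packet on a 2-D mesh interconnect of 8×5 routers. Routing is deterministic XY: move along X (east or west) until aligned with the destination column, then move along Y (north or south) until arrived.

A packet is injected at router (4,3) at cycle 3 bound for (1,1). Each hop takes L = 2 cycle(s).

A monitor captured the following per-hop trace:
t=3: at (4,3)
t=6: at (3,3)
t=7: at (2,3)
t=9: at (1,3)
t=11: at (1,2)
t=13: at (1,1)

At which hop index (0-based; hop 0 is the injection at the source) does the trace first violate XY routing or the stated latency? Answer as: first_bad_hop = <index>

first_bad_hop = 1

  1: Δx=-1 Δy=+0 Δt=3 [BAD: Δcyc=3≠L]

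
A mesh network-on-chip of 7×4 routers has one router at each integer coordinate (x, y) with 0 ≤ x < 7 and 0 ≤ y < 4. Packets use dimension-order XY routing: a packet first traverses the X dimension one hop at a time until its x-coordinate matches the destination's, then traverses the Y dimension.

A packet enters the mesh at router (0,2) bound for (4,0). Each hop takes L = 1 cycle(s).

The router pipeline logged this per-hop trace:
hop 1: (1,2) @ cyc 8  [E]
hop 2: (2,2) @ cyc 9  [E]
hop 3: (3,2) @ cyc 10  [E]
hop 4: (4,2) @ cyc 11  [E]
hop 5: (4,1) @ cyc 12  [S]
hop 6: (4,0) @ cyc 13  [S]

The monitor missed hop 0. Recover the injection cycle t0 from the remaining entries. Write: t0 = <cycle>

t0 = 7

cyc[1] = 8 and cyc[k] = t0 + k·L for every k.
So t0 = 8 − 1·1 = 7.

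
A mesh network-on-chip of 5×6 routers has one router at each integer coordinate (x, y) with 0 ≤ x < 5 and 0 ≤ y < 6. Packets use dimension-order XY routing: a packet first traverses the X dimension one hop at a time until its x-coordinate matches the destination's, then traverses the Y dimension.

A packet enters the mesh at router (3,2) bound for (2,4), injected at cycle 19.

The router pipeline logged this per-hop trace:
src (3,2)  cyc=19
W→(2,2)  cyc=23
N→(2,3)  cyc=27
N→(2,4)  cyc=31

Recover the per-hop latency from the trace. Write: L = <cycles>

L = 4

Between hops 0 and 1 the cycle counter advances 23 − 19 = 4.
Each hop adds L, hence L = 4.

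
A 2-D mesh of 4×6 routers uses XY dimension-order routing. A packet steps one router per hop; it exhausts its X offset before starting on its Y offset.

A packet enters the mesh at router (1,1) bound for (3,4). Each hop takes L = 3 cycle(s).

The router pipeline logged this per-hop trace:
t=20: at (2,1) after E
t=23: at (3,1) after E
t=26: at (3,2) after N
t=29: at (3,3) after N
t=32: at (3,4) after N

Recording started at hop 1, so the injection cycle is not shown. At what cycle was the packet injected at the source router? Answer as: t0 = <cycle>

t0 = 17

At hop 1 the cycle is 20; in general cyc_k = t0 + kL.
Therefore t0 = 20 − L = 17.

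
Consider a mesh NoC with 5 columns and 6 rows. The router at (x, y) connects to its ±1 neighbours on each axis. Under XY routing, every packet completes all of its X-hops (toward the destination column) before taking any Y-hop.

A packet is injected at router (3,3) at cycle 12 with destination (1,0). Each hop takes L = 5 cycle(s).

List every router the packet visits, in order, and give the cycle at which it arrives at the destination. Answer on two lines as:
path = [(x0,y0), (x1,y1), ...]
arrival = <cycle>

  0. router=(3,3) cycle=12 (inject)
  1. router=(2,3) cycle=17 dir=W
  2. router=(1,3) cycle=22 dir=W
  3. router=(1,2) cycle=27 dir=S
  4. router=(1,1) cycle=32 dir=S
  5. router=(1,0) cycle=37 dir=S

path = [(3,3), (2,3), (1,3), (1,2), (1,1), (1,0)]
arrival = 37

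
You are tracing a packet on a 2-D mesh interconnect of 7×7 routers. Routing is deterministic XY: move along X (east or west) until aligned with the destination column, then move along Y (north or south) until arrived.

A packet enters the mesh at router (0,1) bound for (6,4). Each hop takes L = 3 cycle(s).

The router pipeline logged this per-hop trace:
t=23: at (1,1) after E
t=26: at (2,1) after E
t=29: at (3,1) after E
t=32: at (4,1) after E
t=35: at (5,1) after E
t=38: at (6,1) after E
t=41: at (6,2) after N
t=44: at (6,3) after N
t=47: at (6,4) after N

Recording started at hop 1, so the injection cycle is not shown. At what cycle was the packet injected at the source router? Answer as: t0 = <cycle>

cyc[1] = 23 and cyc[k] = t0 + k·L for every k.
Therefore t0 = 23 − L = 20.

t0 = 20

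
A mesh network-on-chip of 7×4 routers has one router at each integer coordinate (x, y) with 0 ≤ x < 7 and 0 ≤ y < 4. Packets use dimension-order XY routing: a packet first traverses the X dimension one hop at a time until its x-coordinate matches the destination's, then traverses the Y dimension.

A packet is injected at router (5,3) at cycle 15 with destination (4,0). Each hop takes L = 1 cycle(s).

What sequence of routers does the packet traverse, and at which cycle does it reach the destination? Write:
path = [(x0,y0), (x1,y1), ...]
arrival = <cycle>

  0. router=(5,3) cycle=15 (inject)
  1. router=(4,3) cycle=16 dir=W
  2. router=(4,2) cycle=17 dir=S
  3. router=(4,1) cycle=18 dir=S
  4. router=(4,0) cycle=19 dir=S

path = [(5,3), (4,3), (4,2), (4,1), (4,0)]
arrival = 19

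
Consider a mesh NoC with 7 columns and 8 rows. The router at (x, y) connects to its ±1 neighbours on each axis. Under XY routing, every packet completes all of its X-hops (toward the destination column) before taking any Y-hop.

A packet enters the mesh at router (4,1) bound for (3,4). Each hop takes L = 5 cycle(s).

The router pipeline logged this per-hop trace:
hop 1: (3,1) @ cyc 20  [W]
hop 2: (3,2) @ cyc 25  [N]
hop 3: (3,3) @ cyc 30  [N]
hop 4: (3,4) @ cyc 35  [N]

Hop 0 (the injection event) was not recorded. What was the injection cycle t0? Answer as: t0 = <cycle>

cyc[1] = 20 and cyc[k] = t0 + k·L for every k.
Therefore t0 = 20 − L = 15.

t0 = 15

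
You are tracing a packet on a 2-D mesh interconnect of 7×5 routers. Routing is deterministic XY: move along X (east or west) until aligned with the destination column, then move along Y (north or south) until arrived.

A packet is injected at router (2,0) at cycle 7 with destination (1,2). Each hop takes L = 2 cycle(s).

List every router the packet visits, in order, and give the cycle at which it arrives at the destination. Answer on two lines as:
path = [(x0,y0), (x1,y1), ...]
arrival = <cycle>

path = [(2,0), (1,0), (1,1), (1,2)]
arrival = 13

[0] x=2 y=0 t=7
[1] x=1 y=0 t=9 →W
[2] x=1 y=1 t=11 →N
[3] x=1 y=2 t=13 →N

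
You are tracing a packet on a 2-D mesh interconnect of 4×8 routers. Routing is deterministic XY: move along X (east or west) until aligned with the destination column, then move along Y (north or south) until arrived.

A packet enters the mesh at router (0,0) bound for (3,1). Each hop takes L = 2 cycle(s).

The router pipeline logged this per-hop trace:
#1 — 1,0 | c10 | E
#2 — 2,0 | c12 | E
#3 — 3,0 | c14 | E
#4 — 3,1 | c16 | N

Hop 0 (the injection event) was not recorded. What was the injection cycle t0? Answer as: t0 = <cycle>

t0 = 8

cyc[1] = 10 and cyc[k] = t0 + k·L for every k.
So t0 = 10 − 1·2 = 8.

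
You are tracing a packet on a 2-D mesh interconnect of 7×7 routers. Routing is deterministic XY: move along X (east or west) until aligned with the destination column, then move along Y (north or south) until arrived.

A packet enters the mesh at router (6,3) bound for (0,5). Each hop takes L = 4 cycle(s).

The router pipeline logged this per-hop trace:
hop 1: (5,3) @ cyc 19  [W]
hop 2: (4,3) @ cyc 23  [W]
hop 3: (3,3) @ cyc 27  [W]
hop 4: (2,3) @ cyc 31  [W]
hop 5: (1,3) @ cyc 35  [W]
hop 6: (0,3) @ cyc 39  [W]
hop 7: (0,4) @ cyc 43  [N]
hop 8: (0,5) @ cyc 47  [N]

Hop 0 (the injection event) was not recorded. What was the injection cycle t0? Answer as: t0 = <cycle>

t0 = 15

Hop 1 reached at cycle 19; hop k is at t0 + k·L.
So t0 = 19 − 1·4 = 15.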